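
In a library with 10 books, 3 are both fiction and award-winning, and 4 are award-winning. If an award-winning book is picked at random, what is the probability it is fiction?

P(A ∩ B) = 3/10
P(B) = 4/10 = 2/5
P(A|B) = P(A ∩ B) / P(B) = (3/10) / (2/5) = 3/4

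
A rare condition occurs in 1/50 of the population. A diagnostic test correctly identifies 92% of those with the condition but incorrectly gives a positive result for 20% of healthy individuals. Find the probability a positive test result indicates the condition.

Let D = the rare event, + = positive/flagged.
P(D) = 1/50
P(+|D) = 92/100 = 23/25
P(+|D') = 20/100 = 1/5
P(+) = P(+|D)P(D) + P(+|D')P(D')
     = \frac{23}{25} × \frac{1}{50} + \frac{1}{5} × \frac{49}{50}
     = \frac{134}{625}
P(D|+) = P(+|D)P(D)/P(+) = \frac{23}{268}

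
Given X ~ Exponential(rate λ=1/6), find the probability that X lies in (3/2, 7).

P(3/2 < X < 7) = ∫_{3/2}^{7} f(x) dx
where f(x) = \frac{e^{- \frac{x}{6}}}{6}
= - \frac{1}{e^{\frac{7}{6}}} + e^{- \frac{1}{4}}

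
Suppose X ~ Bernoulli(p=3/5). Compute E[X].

For X ~ Bernoulli(p=3/5), the expected value is:
E[X] = \frac{3}{5}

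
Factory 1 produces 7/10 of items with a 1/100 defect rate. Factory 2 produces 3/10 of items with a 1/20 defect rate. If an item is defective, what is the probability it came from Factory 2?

Using Bayes' theorem:
P(F1) = 7/10, P(D|F1) = 1/100
P(F2) = 3/10, P(D|F2) = 1/20
P(D) = P(D|F1)P(F1) + P(D|F2)P(F2)
     = \frac{11}{500}
P(F2|D) = P(D|F2)P(F2) / P(D)
= \frac{15}{22}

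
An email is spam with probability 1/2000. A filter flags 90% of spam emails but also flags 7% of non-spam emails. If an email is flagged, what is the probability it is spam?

Let D = the rare event, + = positive/flagged.
P(D) = 1/2000
P(+|D) = 90/100 = 9/10
P(+|D') = 7/100
P(+) = P(+|D)P(D) + P(+|D')P(D')
     = \frac{9}{10} × \frac{1}{2000} + \frac{7}{100} × \frac{1999}{2000}
     = \frac{14083}{200000}
P(D|+) = P(+|D)P(D)/P(+) = \frac{90}{14083}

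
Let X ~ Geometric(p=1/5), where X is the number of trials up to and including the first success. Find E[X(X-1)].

E[X(X-1)] = E[X² - X] = E[X²] - E[X]
E[X] = 5
E[X²] = Var(X) + (E[X])² = 20 + (5)² = 45
E[X(X-1)] = 45 - 5 = 40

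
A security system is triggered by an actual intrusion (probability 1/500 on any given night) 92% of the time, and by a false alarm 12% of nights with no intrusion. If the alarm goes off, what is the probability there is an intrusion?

Let D = the rare event, + = positive/flagged.
P(D) = 1/500
P(+|D) = 92/100 = 23/25
P(+|D') = 12/100 = 3/25
P(+) = P(+|D)P(D) + P(+|D')P(D')
     = \frac{23}{25} × \frac{1}{500} + \frac{3}{25} × \frac{499}{500}
     = \frac{76}{625}
P(D|+) = P(+|D)P(D)/P(+) = \frac{23}{1520}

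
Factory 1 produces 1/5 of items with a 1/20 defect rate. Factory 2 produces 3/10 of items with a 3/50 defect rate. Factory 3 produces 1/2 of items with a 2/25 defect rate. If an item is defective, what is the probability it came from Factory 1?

Using Bayes' theorem:
P(F1) = 1/5, P(D|F1) = 1/20
P(F2) = 3/10, P(D|F2) = 3/50
P(F3) = 1/2, P(D|F3) = 2/25
P(D) = P(D|F1)P(F1) + P(D|F2)P(F2) + P(D|F3)P(F3)
     = \frac{17}{250}
P(F1|D) = P(D|F1)P(F1) / P(D)
= \frac{5}{34}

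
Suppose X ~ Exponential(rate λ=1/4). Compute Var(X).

For X ~ Exponential(rate λ=1/4):
Var(X) = 16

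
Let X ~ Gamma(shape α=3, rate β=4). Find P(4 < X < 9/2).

P(4 < X < 9/2) = ∫_{4}^{9/2} f(x) dx
where f(x) = 32 x^{2} e^{- 4 x}
= \frac{-181 + 145 e^{2}}{e^{18}}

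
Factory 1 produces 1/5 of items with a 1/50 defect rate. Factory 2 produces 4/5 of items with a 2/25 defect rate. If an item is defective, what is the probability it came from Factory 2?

Using Bayes' theorem:
P(F1) = 1/5, P(D|F1) = 1/50
P(F2) = 4/5, P(D|F2) = 2/25
P(D) = P(D|F1)P(F1) + P(D|F2)P(F2)
     = \frac{17}{250}
P(F2|D) = P(D|F2)P(F2) / P(D)
= \frac{16}{17}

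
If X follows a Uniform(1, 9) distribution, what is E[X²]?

Using the identity E[X²] = Var(X) + (E[X])²:
E[X] = 5
Var(X) = \frac{16}{3}
E[X²] = \frac{16}{3} + (5)²
= \frac{91}{3}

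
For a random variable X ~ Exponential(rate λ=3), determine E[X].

For X ~ Exponential(rate λ=3), the expected value is:
E[X] = \frac{1}{3}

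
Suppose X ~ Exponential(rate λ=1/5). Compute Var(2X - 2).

For X ~ Exponential(rate λ=1/5):
Var(X) = 25
Var(2X - 2) = (2)² × Var(X) = 4 × 25 = 100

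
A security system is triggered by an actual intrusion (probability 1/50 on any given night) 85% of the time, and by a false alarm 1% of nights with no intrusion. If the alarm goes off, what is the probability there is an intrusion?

Let D = the rare event, + = positive/flagged.
P(D) = 1/50
P(+|D) = 85/100 = 17/20
P(+|D') = 1/100
P(+) = P(+|D)P(D) + P(+|D')P(D')
     = \frac{17}{20} × \frac{1}{50} + \frac{1}{100} × \frac{49}{50}
     = \frac{67}{2500}
P(D|+) = P(+|D)P(D)/P(+) = \frac{85}{134}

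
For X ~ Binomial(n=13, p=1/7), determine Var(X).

For X ~ Binomial(n=13, p=1/7):
Var(X) = \frac{78}{49}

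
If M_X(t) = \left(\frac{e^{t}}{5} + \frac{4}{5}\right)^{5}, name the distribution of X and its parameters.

The MGF M(t) = \left(\frac{e^{t}}{5} + \frac{4}{5}\right)^{5} is the standard form for the Binomial distribution.
Comparing with the known MGF formula identifies: Binomial(n=5, p=1/5)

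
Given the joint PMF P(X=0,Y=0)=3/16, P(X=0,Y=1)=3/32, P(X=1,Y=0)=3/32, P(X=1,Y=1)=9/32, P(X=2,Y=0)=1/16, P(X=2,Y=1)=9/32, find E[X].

First find marginal of X:
P(X=0) = 9/32
P(X=1) = 3/8
P(X=2) = 11/32
E[X] = 0 × 9/32 + 1 × 3/8 + 2 × 11/32 = 17/16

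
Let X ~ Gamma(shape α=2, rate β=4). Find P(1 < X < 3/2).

P(1 < X < 3/2) = ∫_{1}^{3/2} f(x) dx
where f(x) = 16 x e^{- 4 x}
= \frac{-7 + 5 e^{2}}{e^{6}}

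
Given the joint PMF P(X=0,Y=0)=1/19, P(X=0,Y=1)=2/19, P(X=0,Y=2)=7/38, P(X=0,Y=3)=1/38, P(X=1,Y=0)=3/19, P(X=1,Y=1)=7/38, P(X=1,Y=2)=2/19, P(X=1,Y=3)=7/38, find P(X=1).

P(X=1) = P(X=1,Y=0) + P(X=1,Y=1) + P(X=1,Y=2) + P(X=1,Y=3)
= 3/19 + 7/38 + 2/19 + 7/38
= 12/19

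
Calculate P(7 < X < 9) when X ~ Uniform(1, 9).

P(7 < X < 9) = ∫_{7}^{9} f(x) dx
where f(x) = \frac{1}{8}
= \frac{1}{4}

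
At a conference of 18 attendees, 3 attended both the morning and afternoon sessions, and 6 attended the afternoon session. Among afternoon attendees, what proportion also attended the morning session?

P(A ∩ B) = 3/18 = 1/6
P(B) = 6/18 = 1/3
P(A|B) = P(A ∩ B) / P(B) = (1/6) / (1/3) = 1/2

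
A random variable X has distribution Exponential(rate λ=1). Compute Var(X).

For X ~ Exponential(rate λ=1):
Var(X) = 1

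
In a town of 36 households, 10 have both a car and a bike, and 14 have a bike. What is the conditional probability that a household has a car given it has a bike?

P(A ∩ B) = 10/36 = 5/18
P(B) = 14/36 = 7/18
P(A|B) = P(A ∩ B) / P(B) = (5/18) / (7/18) = 5/7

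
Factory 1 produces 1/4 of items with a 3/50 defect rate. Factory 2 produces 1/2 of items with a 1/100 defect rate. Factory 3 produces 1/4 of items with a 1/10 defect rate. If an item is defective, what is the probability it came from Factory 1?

Using Bayes' theorem:
P(F1) = 1/4, P(D|F1) = 3/50
P(F2) = 1/2, P(D|F2) = 1/100
P(F3) = 1/4, P(D|F3) = 1/10
P(D) = P(D|F1)P(F1) + P(D|F2)P(F2) + P(D|F3)P(F3)
     = \frac{9}{200}
P(F1|D) = P(D|F1)P(F1) / P(D)
= \frac{1}{3}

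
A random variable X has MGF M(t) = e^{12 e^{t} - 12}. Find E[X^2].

To find E[X^2], compute M^(2)(0):
M^(1)(t) = 12 e^{t} e^{12 e^{t} - 12}
M^(2)(t) = 144 e^{2 t} e^{12 e^{t} - 12} + 12 e^{t} e^{12 e^{t} - 12}
M^(2)(0) = 156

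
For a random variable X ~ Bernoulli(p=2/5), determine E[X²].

Using the identity E[X²] = Var(X) + (E[X])²:
E[X] = \frac{2}{5}
Var(X) = \frac{6}{25}
E[X²] = \frac{6}{25} + (\frac{2}{5})²
= \frac{2}{5}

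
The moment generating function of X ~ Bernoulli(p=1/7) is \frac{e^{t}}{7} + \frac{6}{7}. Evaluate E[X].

To find E[X], compute M^(1)(0):
M^(1)(t) = \frac{e^{t}}{7}
M^(1)(0) = \frac{1}{7}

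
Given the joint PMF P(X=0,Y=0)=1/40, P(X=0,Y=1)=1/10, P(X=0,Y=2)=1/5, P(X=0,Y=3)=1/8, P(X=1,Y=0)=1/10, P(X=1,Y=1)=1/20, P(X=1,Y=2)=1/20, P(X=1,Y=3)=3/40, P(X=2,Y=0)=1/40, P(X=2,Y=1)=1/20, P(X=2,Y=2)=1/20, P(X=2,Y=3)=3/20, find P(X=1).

P(X=1) = P(X=1,Y=0) + P(X=1,Y=1) + P(X=1,Y=2) + P(X=1,Y=3)
= 1/10 + 1/20 + 1/20 + 3/40
= 11/40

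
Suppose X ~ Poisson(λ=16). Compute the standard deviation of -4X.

For X ~ Poisson(λ=16):
Var(X) = 16
SD(X) = √(Var(X)) = √(16) = 4
SD(-4X) = |-4| × SD(X) = 4 × 4 = 16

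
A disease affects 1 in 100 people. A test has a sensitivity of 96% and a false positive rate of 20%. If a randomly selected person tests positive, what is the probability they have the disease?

Let D = the rare event, + = positive/flagged.
P(D) = 1/100
P(+|D) = 96/100 = 24/25
P(+|D') = 20/100 = 1/5
P(+) = P(+|D)P(D) + P(+|D')P(D')
     = \frac{24}{25} × \frac{1}{100} + \frac{1}{5} × \frac{99}{100}
     = \frac{519}{2500}
P(D|+) = P(+|D)P(D)/P(+) = \frac{8}{173}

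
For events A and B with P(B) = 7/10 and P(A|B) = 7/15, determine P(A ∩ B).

By definition, P(A|B) = P(A ∩ B) / P(B)
So P(A ∩ B) = P(A|B) × P(B)
= 7/15 × 7/10
= 49/150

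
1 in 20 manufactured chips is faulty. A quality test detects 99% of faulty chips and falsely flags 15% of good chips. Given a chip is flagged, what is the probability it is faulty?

Let D = the rare event, + = positive/flagged.
P(D) = 1/20
P(+|D) = 99/100
P(+|D') = 15/100 = 3/20
P(+) = P(+|D)P(D) + P(+|D')P(D')
     = \frac{99}{100} × \frac{1}{20} + \frac{3}{20} × \frac{19}{20}
     = \frac{24}{125}
P(D|+) = P(+|D)P(D)/P(+) = \frac{33}{128}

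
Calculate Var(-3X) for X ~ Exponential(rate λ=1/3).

For X ~ Exponential(rate λ=1/3):
Var(X) = 9
Var(-3X) = (-3)² × Var(X) = 9 × 9 = 81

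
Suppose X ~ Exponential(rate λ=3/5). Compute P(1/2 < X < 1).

P(1/2 < X < 1) = ∫_{1/2}^{1} f(x) dx
where f(x) = \frac{3 e^{- \frac{3 x}{5}}}{5}
= - \frac{1}{e^{\frac{3}{5}}} + e^{- \frac{3}{10}}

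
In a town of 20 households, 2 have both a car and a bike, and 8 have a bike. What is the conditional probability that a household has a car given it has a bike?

P(A ∩ B) = 2/20 = 1/10
P(B) = 8/20 = 2/5
P(A|B) = P(A ∩ B) / P(B) = (1/10) / (2/5) = 1/4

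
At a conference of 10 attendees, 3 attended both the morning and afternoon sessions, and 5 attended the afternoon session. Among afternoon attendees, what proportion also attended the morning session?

P(A ∩ B) = 3/10
P(B) = 5/10 = 1/2
P(A|B) = P(A ∩ B) / P(B) = (3/10) / (1/2) = 3/5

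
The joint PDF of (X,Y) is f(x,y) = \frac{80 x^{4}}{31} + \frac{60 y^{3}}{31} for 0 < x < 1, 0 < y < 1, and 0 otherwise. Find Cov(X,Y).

E[XY] = ∫∫ xy × f(x,y) dx dy = \frac{38}{93}
E[X] = \frac{125}{186}
E[Y] = \frac{20}{31}
Cov(X,Y) = E[XY] - E[X]E[Y] = - \frac{24}{961}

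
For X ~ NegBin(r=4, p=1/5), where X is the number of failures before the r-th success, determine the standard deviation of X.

For X ~ NegBin(r=4, p=1/5), where X is the number of failures before the r-th success:
Var(X) = 80
SD(X) = √(Var(X)) = √(80) = 4 \sqrt{5}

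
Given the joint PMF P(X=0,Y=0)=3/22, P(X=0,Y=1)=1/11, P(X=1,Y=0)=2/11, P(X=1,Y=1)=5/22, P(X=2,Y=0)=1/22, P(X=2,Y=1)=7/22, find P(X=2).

P(X=2) = P(X=2,Y=0) + P(X=2,Y=1)
= 1/22 + 7/22
= 4/11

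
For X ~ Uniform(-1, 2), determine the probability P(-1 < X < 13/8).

P(-1 < X < 13/8) = ∫_{-1}^{13/8} f(x) dx
where f(x) = \frac{1}{3}
= \frac{7}{8}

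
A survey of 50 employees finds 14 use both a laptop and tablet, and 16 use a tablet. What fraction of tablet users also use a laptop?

P(A ∩ B) = 14/50 = 7/25
P(B) = 16/50 = 8/25
P(A|B) = P(A ∩ B) / P(B) = (7/25) / (8/25) = 7/8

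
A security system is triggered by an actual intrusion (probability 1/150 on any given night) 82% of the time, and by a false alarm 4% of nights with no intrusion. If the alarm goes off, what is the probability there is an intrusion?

Let D = the rare event, + = positive/flagged.
P(D) = 1/150
P(+|D) = 82/100 = 41/50
P(+|D') = 4/100 = 1/25
P(+) = P(+|D)P(D) + P(+|D')P(D')
     = \frac{41}{50} × \frac{1}{150} + \frac{1}{25} × \frac{149}{150}
     = \frac{113}{2500}
P(D|+) = P(+|D)P(D)/P(+) = \frac{41}{339}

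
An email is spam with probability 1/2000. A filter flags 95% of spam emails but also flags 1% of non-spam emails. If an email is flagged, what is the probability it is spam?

Let D = the rare event, + = positive/flagged.
P(D) = 1/2000
P(+|D) = 95/100 = 19/20
P(+|D') = 1/100
P(+) = P(+|D)P(D) + P(+|D')P(D')
     = \frac{19}{20} × \frac{1}{2000} + \frac{1}{100} × \frac{1999}{2000}
     = \frac{1047}{100000}
P(D|+) = P(+|D)P(D)/P(+) = \frac{95}{2094}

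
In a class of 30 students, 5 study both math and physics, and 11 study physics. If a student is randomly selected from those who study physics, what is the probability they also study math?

P(A ∩ B) = 5/30 = 1/6
P(B) = 11/30
P(A|B) = P(A ∩ B) / P(B) = (1/6) / (11/30) = 5/11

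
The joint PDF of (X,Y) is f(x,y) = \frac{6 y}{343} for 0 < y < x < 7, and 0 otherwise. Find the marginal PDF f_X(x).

f_X(x) = ∫_0^x \frac{6 y}{343} dy = \frac{3 x^{2}}{343}
for 0 < x < 7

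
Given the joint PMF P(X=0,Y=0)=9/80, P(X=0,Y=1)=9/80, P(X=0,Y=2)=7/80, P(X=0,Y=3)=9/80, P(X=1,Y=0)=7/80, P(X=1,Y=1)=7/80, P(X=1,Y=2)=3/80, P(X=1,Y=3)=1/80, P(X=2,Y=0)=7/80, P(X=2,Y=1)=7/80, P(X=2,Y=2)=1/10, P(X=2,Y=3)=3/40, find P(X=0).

P(X=0) = P(X=0,Y=0) + P(X=0,Y=1) + P(X=0,Y=2) + P(X=0,Y=3)
= 9/80 + 9/80 + 7/80 + 9/80
= 17/40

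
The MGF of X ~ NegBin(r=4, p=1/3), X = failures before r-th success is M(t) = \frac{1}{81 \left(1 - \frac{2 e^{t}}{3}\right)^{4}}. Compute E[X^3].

To find E[X^3], compute M^(3)(0):
M^(1)(t) = \frac{8 e^{t}}{243 \left(1 - \frac{2 e^{t}}{3}\right)^{5}}
M^(2)(t) = \frac{8 e^{t}}{243 \left(1 - \frac{2 e^{t}}{3}\right)^{5}} + \frac{80 e^{2 t}}{729 \left(1 - \frac{2 e^{t}}{3}\right)^{6}}
M^(3)(t) = \frac{8 e^{t}}{243 \left(1 - \frac{2 e^{t}}{3}\right)^{5}} + \frac{80 e^{2 t}}{243 \left(1 - \frac{2 e^{t}}{3}\right)^{6}} + \frac{320 e^{3 t}}{729 \left(1 - \frac{2 e^{t}}{3}\right)^{7}}
M^(3)(0) = 1208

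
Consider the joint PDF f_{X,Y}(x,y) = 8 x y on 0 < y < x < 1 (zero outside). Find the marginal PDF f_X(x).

f_X(x) = ∫_0^x 8 x y dy = 4 x^{3}
for 0 < x < 1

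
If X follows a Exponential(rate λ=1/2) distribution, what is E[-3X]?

For X ~ Exponential(rate λ=1/2):
E[X] = 2
E[-3X] = -3 × E[X] + 0 = -6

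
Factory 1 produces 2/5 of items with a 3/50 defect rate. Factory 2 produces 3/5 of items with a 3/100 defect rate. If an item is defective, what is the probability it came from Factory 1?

Using Bayes' theorem:
P(F1) = 2/5, P(D|F1) = 3/50
P(F2) = 3/5, P(D|F2) = 3/100
P(D) = P(D|F1)P(F1) + P(D|F2)P(F2)
     = \frac{21}{500}
P(F1|D) = P(D|F1)P(F1) / P(D)
= \frac{4}{7}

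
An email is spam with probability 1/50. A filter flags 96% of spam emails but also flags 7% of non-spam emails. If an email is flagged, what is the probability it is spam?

Let D = the rare event, + = positive/flagged.
P(D) = 1/50
P(+|D) = 96/100 = 24/25
P(+|D') = 7/100
P(+) = P(+|D)P(D) + P(+|D')P(D')
     = \frac{24}{25} × \frac{1}{50} + \frac{7}{100} × \frac{49}{50}
     = \frac{439}{5000}
P(D|+) = P(+|D)P(D)/P(+) = \frac{96}{439}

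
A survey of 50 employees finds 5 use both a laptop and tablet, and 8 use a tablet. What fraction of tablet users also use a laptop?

P(A ∩ B) = 5/50 = 1/10
P(B) = 8/50 = 4/25
P(A|B) = P(A ∩ B) / P(B) = (1/10) / (4/25) = 5/8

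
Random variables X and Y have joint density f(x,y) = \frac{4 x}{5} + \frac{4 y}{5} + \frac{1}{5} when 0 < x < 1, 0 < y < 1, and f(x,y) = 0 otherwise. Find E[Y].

E[Y] = ∫_0^1 ∫_0^1 y × f(x,y) dx dy
= \frac{17}{30}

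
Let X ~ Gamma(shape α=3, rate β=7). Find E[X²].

Using the identity E[X²] = Var(X) + (E[X])²:
E[X] = \frac{3}{7}
Var(X) = \frac{3}{49}
E[X²] = \frac{3}{49} + (\frac{3}{7})²
= \frac{12}{49}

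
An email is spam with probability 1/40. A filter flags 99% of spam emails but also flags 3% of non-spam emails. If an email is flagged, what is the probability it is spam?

Let D = the rare event, + = positive/flagged.
P(D) = 1/40
P(+|D) = 99/100
P(+|D') = 3/100
P(+) = P(+|D)P(D) + P(+|D')P(D')
     = \frac{99}{100} × \frac{1}{40} + \frac{3}{100} × \frac{39}{40}
     = \frac{27}{500}
P(D|+) = P(+|D)P(D)/P(+) = \frac{11}{24}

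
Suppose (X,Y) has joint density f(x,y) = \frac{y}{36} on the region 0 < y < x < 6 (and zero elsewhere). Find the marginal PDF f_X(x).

f_X(x) = ∫_0^x \frac{y}{36} dy = \frac{x^{2}}{72}
for 0 < x < 6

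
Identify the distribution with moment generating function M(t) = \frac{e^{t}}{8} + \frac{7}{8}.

The MGF M(t) = \frac{e^{t}}{8} + \frac{7}{8} is the standard form for the Bernoulli distribution.
Comparing with the known MGF formula identifies: Bernoulli(p=1/8)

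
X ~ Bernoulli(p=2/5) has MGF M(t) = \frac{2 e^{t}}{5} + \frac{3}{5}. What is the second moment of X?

To find E[X^2], compute M^(2)(0):
M^(1)(t) = \frac{2 e^{t}}{5}
M^(2)(t) = \frac{2 e^{t}}{5}
M^(2)(0) = \frac{2}{5}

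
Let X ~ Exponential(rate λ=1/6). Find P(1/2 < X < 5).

P(1/2 < X < 5) = ∫_{1/2}^{5} f(x) dx
where f(x) = \frac{e^{- \frac{x}{6}}}{6}
= - \frac{1}{e^{\frac{5}{6}}} + e^{- \frac{1}{12}}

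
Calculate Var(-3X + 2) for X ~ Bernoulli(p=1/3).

For X ~ Bernoulli(p=1/3):
Var(X) = \frac{2}{9}
Var(-3X + 2) = (-3)² × Var(X) = 9 × \frac{2}{9} = 2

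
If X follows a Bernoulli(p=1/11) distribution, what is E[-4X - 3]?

For X ~ Bernoulli(p=1/11):
E[X] = \frac{1}{11}
E[-4X - 3] = -4 × E[X] - 3 = - \frac{37}{11}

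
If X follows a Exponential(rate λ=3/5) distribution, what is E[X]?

For X ~ Exponential(rate λ=3/5), the expected value is:
E[X] = \frac{5}{3}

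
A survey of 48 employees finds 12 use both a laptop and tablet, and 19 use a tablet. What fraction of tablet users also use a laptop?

P(A ∩ B) = 12/48 = 1/4
P(B) = 19/48
P(A|B) = P(A ∩ B) / P(B) = (1/4) / (19/48) = 12/19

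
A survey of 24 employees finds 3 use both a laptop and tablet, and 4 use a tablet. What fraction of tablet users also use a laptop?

P(A ∩ B) = 3/24 = 1/8
P(B) = 4/24 = 1/6
P(A|B) = P(A ∩ B) / P(B) = (1/8) / (1/6) = 3/4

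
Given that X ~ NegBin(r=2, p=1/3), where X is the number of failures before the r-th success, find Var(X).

For X ~ NegBin(r=2, p=1/3), where X is the number of failures before the r-th success:
Var(X) = 12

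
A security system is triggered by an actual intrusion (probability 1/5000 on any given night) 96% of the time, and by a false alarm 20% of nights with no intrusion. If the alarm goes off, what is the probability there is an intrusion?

Let D = the rare event, + = positive/flagged.
P(D) = 1/5000
P(+|D) = 96/100 = 24/25
P(+|D') = 20/100 = 1/5
P(+) = P(+|D)P(D) + P(+|D')P(D')
     = \frac{24}{25} × \frac{1}{5000} + \frac{1}{5} × \frac{4999}{5000}
     = \frac{25019}{125000}
P(D|+) = P(+|D)P(D)/P(+) = \frac{24}{25019}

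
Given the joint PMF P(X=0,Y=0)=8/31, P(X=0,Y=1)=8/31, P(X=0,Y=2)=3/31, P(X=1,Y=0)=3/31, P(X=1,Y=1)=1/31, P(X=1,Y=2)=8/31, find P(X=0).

P(X=0) = P(X=0,Y=0) + P(X=0,Y=1) + P(X=0,Y=2)
= 8/31 + 8/31 + 3/31
= 19/31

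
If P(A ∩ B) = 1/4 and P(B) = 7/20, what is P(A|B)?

P(A|B) = P(A ∩ B) / P(B)
= (1/4) / (7/20)
= 5/7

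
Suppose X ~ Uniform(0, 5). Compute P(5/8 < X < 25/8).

P(5/8 < X < 25/8) = ∫_{5/8}^{25/8} f(x) dx
where f(x) = \frac{1}{5}
= \frac{1}{2}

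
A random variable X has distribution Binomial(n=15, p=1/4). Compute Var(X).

For X ~ Binomial(n=15, p=1/4):
Var(X) = \frac{45}{16}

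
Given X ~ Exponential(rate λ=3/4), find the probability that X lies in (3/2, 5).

P(3/2 < X < 5) = ∫_{3/2}^{5} f(x) dx
where f(x) = \frac{3 e^{- \frac{3 x}{4}}}{4}
= - \frac{1}{e^{\frac{15}{4}}} + e^{- \frac{9}{8}}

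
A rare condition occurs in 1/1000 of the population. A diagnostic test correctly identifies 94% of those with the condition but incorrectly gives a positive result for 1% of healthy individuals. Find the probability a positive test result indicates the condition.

Let D = the rare event, + = positive/flagged.
P(D) = 1/1000
P(+|D) = 94/100 = 47/50
P(+|D') = 1/100
P(+) = P(+|D)P(D) + P(+|D')P(D')
     = \frac{47}{50} × \frac{1}{1000} + \frac{1}{100} × \frac{999}{1000}
     = \frac{1093}{100000}
P(D|+) = P(+|D)P(D)/P(+) = \frac{94}{1093}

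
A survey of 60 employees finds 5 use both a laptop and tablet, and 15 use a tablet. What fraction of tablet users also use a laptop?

P(A ∩ B) = 5/60 = 1/12
P(B) = 15/60 = 1/4
P(A|B) = P(A ∩ B) / P(B) = (1/12) / (1/4) = 1/3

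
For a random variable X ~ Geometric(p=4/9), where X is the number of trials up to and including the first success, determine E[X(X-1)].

E[X(X-1)] = E[X² - X] = E[X²] - E[X]
E[X] = \frac{9}{4}
E[X²] = Var(X) + (E[X])² = \frac{45}{16} + (\frac{9}{4})² = \frac{63}{8}
E[X(X-1)] = \frac{63}{8} - \frac{9}{4} = \frac{45}{8}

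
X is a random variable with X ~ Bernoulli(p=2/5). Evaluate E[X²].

Using the identity E[X²] = Var(X) + (E[X])²:
E[X] = \frac{2}{5}
Var(X) = \frac{6}{25}
E[X²] = \frac{6}{25} + (\frac{2}{5})²
= \frac{2}{5}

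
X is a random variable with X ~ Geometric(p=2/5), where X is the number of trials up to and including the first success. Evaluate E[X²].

Using the identity E[X²] = Var(X) + (E[X])²:
E[X] = \frac{5}{2}
Var(X) = \frac{15}{4}
E[X²] = \frac{15}{4} + (\frac{5}{2})²
= 10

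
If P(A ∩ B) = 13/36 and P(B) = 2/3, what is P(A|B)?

P(A|B) = P(A ∩ B) / P(B)
= (13/36) / (2/3)
= 13/24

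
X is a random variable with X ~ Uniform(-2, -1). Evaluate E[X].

For X ~ Uniform(-2, -1), the expected value is:
E[X] = - \frac{3}{2}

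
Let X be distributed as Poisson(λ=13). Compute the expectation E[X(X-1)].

E[X(X-1)] = E[X² - X] = E[X²] - E[X]
E[X] = 13
E[X²] = Var(X) + (E[X])² = 13 + (13)² = 182
E[X(X-1)] = 182 - 13 = 169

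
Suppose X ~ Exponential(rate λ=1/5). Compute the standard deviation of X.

For X ~ Exponential(rate λ=1/5):
Var(X) = 25
SD(X) = √(Var(X)) = √(25) = 5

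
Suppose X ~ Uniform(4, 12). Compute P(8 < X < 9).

P(8 < X < 9) = ∫_{8}^{9} f(x) dx
where f(x) = \frac{1}{8}
= \frac{1}{8}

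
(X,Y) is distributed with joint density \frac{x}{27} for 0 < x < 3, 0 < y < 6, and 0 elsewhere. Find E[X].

f_X(x) = ∫_0^6 \frac{x}{27} dy = \frac{2 x}{9}
E[X] = ∫_0^3 x × (\frac{2 x}{9}) dx = 2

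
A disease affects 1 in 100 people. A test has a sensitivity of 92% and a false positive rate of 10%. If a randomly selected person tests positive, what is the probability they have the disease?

Let D = the rare event, + = positive/flagged.
P(D) = 1/100
P(+|D) = 92/100 = 23/25
P(+|D') = 10/100 = 1/10
P(+) = P(+|D)P(D) + P(+|D')P(D')
     = \frac{23}{25} × \frac{1}{100} + \frac{1}{10} × \frac{99}{100}
     = \frac{541}{5000}
P(D|+) = P(+|D)P(D)/P(+) = \frac{46}{541}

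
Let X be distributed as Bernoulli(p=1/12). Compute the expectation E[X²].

Using the identity E[X²] = Var(X) + (E[X])²:
E[X] = \frac{1}{12}
Var(X) = \frac{11}{144}
E[X²] = \frac{11}{144} + (\frac{1}{12})²
= \frac{1}{12}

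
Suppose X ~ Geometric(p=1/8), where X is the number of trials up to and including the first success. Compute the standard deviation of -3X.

For X ~ Geometric(p=1/8), where X is the number of trials up to and including the first success:
Var(X) = 56
SD(X) = √(Var(X)) = √(56) = 2 \sqrt{14}
SD(-3X) = |-3| × SD(X) = 3 × 2 \sqrt{14} = 6 \sqrt{14}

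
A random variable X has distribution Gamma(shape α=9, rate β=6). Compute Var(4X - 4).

For X ~ Gamma(shape α=9, rate β=6):
Var(X) = \frac{1}{4}
Var(4X - 4) = (4)² × Var(X) = 16 × \frac{1}{4} = 4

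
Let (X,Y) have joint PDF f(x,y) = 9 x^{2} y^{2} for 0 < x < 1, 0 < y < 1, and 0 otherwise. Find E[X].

f_X(x) = ∫_0^1 9 x^{2} y^{2} dy = 3 x^{2}
E[X] = ∫_0^1 x × (3 x^{2}) dx = \frac{3}{4}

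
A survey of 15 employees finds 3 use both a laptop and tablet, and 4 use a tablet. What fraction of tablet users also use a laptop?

P(A ∩ B) = 3/15 = 1/5
P(B) = 4/15
P(A|B) = P(A ∩ B) / P(B) = (1/5) / (4/15) = 3/4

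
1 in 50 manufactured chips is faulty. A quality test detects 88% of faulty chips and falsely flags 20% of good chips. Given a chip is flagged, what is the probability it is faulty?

Let D = the rare event, + = positive/flagged.
P(D) = 1/50
P(+|D) = 88/100 = 22/25
P(+|D') = 20/100 = 1/5
P(+) = P(+|D)P(D) + P(+|D')P(D')
     = \frac{22}{25} × \frac{1}{50} + \frac{1}{5} × \frac{49}{50}
     = \frac{267}{1250}
P(D|+) = P(+|D)P(D)/P(+) = \frac{22}{267}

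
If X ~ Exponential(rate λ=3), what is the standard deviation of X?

For X ~ Exponential(rate λ=3):
Var(X) = \frac{1}{9}
SD(X) = √(Var(X)) = √(\frac{1}{9}) = \frac{1}{3}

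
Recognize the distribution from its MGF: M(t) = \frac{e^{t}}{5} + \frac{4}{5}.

The MGF M(t) = \frac{e^{t}}{5} + \frac{4}{5} is the standard form for the Bernoulli distribution.
Comparing with the known MGF formula identifies: Bernoulli(p=1/5)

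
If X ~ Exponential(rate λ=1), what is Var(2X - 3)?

For X ~ Exponential(rate λ=1):
Var(X) = 1
Var(2X - 3) = (2)² × Var(X) = 4 × 1 = 4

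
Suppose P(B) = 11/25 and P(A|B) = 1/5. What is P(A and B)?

By definition, P(A|B) = P(A ∩ B) / P(B)
So P(A ∩ B) = P(A|B) × P(B)
= 1/5 × 11/25
= 11/125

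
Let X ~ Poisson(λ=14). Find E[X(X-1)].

E[X(X-1)] = E[X² - X] = E[X²] - E[X]
E[X] = 14
E[X²] = Var(X) + (E[X])² = 14 + (14)² = 210
E[X(X-1)] = 210 - 14 = 196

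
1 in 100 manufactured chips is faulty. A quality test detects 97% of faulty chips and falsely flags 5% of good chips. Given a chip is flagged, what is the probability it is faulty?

Let D = the rare event, + = positive/flagged.
P(D) = 1/100
P(+|D) = 97/100
P(+|D') = 5/100 = 1/20
P(+) = P(+|D)P(D) + P(+|D')P(D')
     = \frac{97}{100} × \frac{1}{100} + \frac{1}{20} × \frac{99}{100}
     = \frac{37}{625}
P(D|+) = P(+|D)P(D)/P(+) = \frac{97}{592}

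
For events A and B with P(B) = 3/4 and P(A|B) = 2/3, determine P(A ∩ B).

By definition, P(A|B) = P(A ∩ B) / P(B)
So P(A ∩ B) = P(A|B) × P(B)
= 2/3 × 3/4
= 1/2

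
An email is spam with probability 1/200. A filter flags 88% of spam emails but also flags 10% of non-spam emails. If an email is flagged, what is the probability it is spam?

Let D = the rare event, + = positive/flagged.
P(D) = 1/200
P(+|D) = 88/100 = 22/25
P(+|D') = 10/100 = 1/10
P(+) = P(+|D)P(D) + P(+|D')P(D')
     = \frac{22}{25} × \frac{1}{200} + \frac{1}{10} × \frac{199}{200}
     = \frac{1039}{10000}
P(D|+) = P(+|D)P(D)/P(+) = \frac{44}{1039}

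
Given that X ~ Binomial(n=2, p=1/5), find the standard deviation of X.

For X ~ Binomial(n=2, p=1/5):
Var(X) = \frac{8}{25}
SD(X) = √(Var(X)) = √(\frac{8}{25}) = \frac{2 \sqrt{2}}{5}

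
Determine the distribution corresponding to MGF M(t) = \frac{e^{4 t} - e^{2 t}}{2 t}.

The MGF M(t) = \frac{e^{4 t} - e^{2 t}}{2 t} is the standard form for the Uniform distribution.
Comparing with the known MGF formula identifies: Uniform(2, 4)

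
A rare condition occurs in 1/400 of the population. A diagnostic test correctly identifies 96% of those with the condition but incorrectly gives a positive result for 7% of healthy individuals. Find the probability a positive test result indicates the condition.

Let D = the rare event, + = positive/flagged.
P(D) = 1/400
P(+|D) = 96/100 = 24/25
P(+|D') = 7/100
P(+) = P(+|D)P(D) + P(+|D')P(D')
     = \frac{24}{25} × \frac{1}{400} + \frac{7}{100} × \frac{399}{400}
     = \frac{2889}{40000}
P(D|+) = P(+|D)P(D)/P(+) = \frac{32}{963}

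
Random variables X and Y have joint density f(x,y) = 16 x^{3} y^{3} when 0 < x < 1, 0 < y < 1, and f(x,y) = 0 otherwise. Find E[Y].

E[Y] = ∫_0^1 ∫_0^1 y × f(x,y) dx dy
= \frac{4}{5}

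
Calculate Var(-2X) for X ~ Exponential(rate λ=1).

For X ~ Exponential(rate λ=1):
Var(X) = 1
Var(-2X) = (-2)² × Var(X) = 4 × 1 = 4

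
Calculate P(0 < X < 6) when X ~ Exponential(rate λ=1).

P(0 < X < 6) = ∫_{0}^{6} f(x) dx
where f(x) = e^{- x}
= 1 - e^{-6}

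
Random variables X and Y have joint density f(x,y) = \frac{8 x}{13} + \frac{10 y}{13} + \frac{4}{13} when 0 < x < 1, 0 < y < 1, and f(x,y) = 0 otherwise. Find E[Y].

E[Y] = ∫_0^1 ∫_0^1 y × f(x,y) dx dy
= \frac{22}{39}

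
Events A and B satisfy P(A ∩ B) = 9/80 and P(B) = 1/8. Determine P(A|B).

P(A|B) = P(A ∩ B) / P(B)
= (9/80) / (1/8)
= 9/10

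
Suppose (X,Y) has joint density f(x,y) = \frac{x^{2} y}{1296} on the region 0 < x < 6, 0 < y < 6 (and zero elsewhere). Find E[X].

f_X(x) = ∫_0^6 \frac{x^{2} y}{1296} dy = \frac{x^{2}}{72}
E[X] = ∫_0^6 x × (\frac{x^{2}}{72}) dx = \frac{9}{2}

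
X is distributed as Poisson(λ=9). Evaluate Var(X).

For X ~ Poisson(λ=9):
Var(X) = 9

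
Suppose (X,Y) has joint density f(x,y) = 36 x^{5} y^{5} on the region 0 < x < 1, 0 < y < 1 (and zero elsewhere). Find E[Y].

E[Y] = ∫_0^1 ∫_0^1 y × f(x,y) dx dy
= \frac{6}{7}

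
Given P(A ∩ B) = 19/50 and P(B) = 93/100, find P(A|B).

P(A|B) = P(A ∩ B) / P(B)
= (19/50) / (93/100)
= 38/93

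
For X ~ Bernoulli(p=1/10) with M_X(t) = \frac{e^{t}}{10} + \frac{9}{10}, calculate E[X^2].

To find E[X^2], compute M^(2)(0):
M^(1)(t) = \frac{e^{t}}{10}
M^(2)(t) = \frac{e^{t}}{10}
M^(2)(0) = \frac{1}{10}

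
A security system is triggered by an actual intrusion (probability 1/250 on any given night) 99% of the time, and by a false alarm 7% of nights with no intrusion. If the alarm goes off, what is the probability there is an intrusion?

Let D = the rare event, + = positive/flagged.
P(D) = 1/250
P(+|D) = 99/100
P(+|D') = 7/100
P(+) = P(+|D)P(D) + P(+|D')P(D')
     = \frac{99}{100} × \frac{1}{250} + \frac{7}{100} × \frac{249}{250}
     = \frac{921}{12500}
P(D|+) = P(+|D)P(D)/P(+) = \frac{33}{614}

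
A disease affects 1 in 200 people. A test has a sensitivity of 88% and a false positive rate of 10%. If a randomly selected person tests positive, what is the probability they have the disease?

Let D = the rare event, + = positive/flagged.
P(D) = 1/200
P(+|D) = 88/100 = 22/25
P(+|D') = 10/100 = 1/10
P(+) = P(+|D)P(D) + P(+|D')P(D')
     = \frac{22}{25} × \frac{1}{200} + \frac{1}{10} × \frac{199}{200}
     = \frac{1039}{10000}
P(D|+) = P(+|D)P(D)/P(+) = \frac{44}{1039}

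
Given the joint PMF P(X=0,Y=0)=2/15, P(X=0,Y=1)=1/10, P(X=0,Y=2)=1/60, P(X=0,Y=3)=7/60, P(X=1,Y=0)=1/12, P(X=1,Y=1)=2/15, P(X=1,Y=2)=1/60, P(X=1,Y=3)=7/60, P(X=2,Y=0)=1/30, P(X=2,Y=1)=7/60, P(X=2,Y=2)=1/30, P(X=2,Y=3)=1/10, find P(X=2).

P(X=2) = P(X=2,Y=0) + P(X=2,Y=1) + P(X=2,Y=2) + P(X=2,Y=3)
= 1/30 + 7/60 + 1/30 + 1/10
= 17/60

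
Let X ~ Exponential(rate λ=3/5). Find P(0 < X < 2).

P(0 < X < 2) = ∫_{0}^{2} f(x) dx
where f(x) = \frac{3 e^{- \frac{3 x}{5}}}{5}
= 1 - e^{- \frac{6}{5}}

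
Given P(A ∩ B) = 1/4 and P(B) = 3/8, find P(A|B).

P(A|B) = P(A ∩ B) / P(B)
= (1/4) / (3/8)
= 2/3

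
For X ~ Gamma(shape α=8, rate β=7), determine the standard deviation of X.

For X ~ Gamma(shape α=8, rate β=7):
Var(X) = \frac{8}{49}
SD(X) = √(Var(X)) = √(\frac{8}{49}) = \frac{2 \sqrt{2}}{7}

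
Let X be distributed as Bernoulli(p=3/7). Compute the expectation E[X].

For X ~ Bernoulli(p=3/7), the expected value is:
E[X] = \frac{3}{7}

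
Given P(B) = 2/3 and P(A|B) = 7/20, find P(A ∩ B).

By definition, P(A|B) = P(A ∩ B) / P(B)
So P(A ∩ B) = P(A|B) × P(B)
= 7/20 × 2/3
= 7/30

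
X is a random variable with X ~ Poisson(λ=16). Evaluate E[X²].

Using the identity E[X²] = Var(X) + (E[X])²:
E[X] = 16
Var(X) = 16
E[X²] = 16 + (16)²
= 272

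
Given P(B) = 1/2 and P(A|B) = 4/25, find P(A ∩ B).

By definition, P(A|B) = P(A ∩ B) / P(B)
So P(A ∩ B) = P(A|B) × P(B)
= 4/25 × 1/2
= 2/25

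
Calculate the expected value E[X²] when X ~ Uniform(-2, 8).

Using the identity E[X²] = Var(X) + (E[X])²:
E[X] = 3
Var(X) = \frac{25}{3}
E[X²] = \frac{25}{3} + (3)²
= \frac{52}{3}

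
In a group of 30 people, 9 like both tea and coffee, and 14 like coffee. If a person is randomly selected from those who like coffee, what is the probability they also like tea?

P(A ∩ B) = 9/30 = 3/10
P(B) = 14/30 = 7/15
P(A|B) = P(A ∩ B) / P(B) = (3/10) / (7/15) = 9/14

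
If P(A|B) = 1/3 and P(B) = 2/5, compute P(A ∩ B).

By definition, P(A|B) = P(A ∩ B) / P(B)
So P(A ∩ B) = P(A|B) × P(B)
= 1/3 × 2/5
= 2/15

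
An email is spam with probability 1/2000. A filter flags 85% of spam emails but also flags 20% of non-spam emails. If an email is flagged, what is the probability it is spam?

Let D = the rare event, + = positive/flagged.
P(D) = 1/2000
P(+|D) = 85/100 = 17/20
P(+|D') = 20/100 = 1/5
P(+) = P(+|D)P(D) + P(+|D')P(D')
     = \frac{17}{20} × \frac{1}{2000} + \frac{1}{5} × \frac{1999}{2000}
     = \frac{8013}{40000}
P(D|+) = P(+|D)P(D)/P(+) = \frac{17}{8013}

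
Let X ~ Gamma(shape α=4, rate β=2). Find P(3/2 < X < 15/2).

P(3/2 < X < 15/2) = ∫_{3/2}^{15/2} f(x) dx
where f(x) = \frac{8 x^{3} e^{- 2 x}}{3}
= \frac{-691 + 13 e^{12}}{e^{15}}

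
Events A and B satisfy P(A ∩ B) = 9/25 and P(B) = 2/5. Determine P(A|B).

P(A|B) = P(A ∩ B) / P(B)
= (9/25) / (2/5)
= 9/10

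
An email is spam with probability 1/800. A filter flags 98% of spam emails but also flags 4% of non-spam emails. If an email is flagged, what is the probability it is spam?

Let D = the rare event, + = positive/flagged.
P(D) = 1/800
P(+|D) = 98/100 = 49/50
P(+|D') = 4/100 = 1/25
P(+) = P(+|D)P(D) + P(+|D')P(D')
     = \frac{49}{50} × \frac{1}{800} + \frac{1}{25} × \frac{799}{800}
     = \frac{1647}{40000}
P(D|+) = P(+|D)P(D)/P(+) = \frac{49}{1647}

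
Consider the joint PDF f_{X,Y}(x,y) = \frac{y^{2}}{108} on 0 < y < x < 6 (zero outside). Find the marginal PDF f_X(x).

f_X(x) = ∫_0^x \frac{y^{2}}{108} dy = \frac{x^{3}}{324}
for 0 < x < 6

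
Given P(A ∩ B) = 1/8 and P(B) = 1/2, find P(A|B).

P(A|B) = P(A ∩ B) / P(B)
= (1/8) / (1/2)
= 1/4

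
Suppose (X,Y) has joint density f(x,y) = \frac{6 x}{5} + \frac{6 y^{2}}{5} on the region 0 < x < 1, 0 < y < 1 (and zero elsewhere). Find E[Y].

E[Y] = ∫_0^1 ∫_0^1 y × f(x,y) dx dy
= \frac{3}{5}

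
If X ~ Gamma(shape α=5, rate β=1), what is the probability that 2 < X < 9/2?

P(2 < X < 9/2) = ∫_{2}^{9/2} f(x) dx
where f(x) = \frac{x^{4} e^{- x}}{24}
= - \frac{6131}{128 e^{\frac{9}{2}}} + \frac{7}{e^{2}}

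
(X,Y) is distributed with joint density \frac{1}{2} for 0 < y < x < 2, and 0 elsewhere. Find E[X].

f_X(x) = ∫_0^x \frac{1}{2} dy = \frac{x}{2}
E[X] = ∫_0^2 x × (\frac{x}{2}) dx = \frac{4}{3}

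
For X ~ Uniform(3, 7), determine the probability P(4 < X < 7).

P(4 < X < 7) = ∫_{4}^{7} f(x) dx
where f(x) = \frac{1}{4}
= \frac{3}{4}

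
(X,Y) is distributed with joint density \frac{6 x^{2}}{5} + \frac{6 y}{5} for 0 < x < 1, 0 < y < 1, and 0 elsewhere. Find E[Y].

E[Y] = ∫_0^1 ∫_0^1 y × f(x,y) dx dy
= \frac{3}{5}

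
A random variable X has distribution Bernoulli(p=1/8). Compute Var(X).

For X ~ Bernoulli(p=1/8):
Var(X) = \frac{7}{64}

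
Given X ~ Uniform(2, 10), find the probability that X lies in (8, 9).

P(8 < X < 9) = ∫_{8}^{9} f(x) dx
where f(x) = \frac{1}{8}
= \frac{1}{8}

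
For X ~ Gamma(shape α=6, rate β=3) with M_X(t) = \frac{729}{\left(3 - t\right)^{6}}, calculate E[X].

To find E[X], compute M^(1)(0):
M^(1)(t) = \frac{4374}{\left(3 - t\right)^{7}}
M^(1)(0) = 2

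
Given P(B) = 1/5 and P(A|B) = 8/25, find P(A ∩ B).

By definition, P(A|B) = P(A ∩ B) / P(B)
So P(A ∩ B) = P(A|B) × P(B)
= 8/25 × 1/5
= 8/125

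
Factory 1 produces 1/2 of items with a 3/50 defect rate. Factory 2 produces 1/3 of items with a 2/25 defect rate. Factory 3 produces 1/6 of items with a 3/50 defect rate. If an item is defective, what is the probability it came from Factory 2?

Using Bayes' theorem:
P(F1) = 1/2, P(D|F1) = 3/50
P(F2) = 1/3, P(D|F2) = 2/25
P(F3) = 1/6, P(D|F3) = 3/50
P(D) = P(D|F1)P(F1) + P(D|F2)P(F2) + P(D|F3)P(F3)
     = \frac{1}{15}
P(F2|D) = P(D|F2)P(F2) / P(D)
= \frac{2}{5}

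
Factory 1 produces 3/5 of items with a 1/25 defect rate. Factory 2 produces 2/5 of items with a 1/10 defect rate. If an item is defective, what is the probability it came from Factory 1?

Using Bayes' theorem:
P(F1) = 3/5, P(D|F1) = 1/25
P(F2) = 2/5, P(D|F2) = 1/10
P(D) = P(D|F1)P(F1) + P(D|F2)P(F2)
     = \frac{8}{125}
P(F1|D) = P(D|F1)P(F1) / P(D)
= \frac{3}{8}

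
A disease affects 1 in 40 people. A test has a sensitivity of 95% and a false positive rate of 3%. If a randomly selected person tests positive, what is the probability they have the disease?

Let D = the rare event, + = positive/flagged.
P(D) = 1/40
P(+|D) = 95/100 = 19/20
P(+|D') = 3/100
P(+) = P(+|D)P(D) + P(+|D')P(D')
     = \frac{19}{20} × \frac{1}{40} + \frac{3}{100} × \frac{39}{40}
     = \frac{53}{1000}
P(D|+) = P(+|D)P(D)/P(+) = \frac{95}{212}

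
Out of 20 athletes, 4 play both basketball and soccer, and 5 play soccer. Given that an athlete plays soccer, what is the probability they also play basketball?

P(A ∩ B) = 4/20 = 1/5
P(B) = 5/20 = 1/4
P(A|B) = P(A ∩ B) / P(B) = (1/5) / (1/4) = 4/5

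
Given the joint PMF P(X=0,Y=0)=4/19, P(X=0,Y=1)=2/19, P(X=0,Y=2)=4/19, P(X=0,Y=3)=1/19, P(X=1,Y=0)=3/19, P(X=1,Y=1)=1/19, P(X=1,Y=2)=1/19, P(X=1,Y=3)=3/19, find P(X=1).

P(X=1) = P(X=1,Y=0) + P(X=1,Y=1) + P(X=1,Y=2) + P(X=1,Y=3)
= 3/19 + 1/19 + 1/19 + 3/19
= 8/19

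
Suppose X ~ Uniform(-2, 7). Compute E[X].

For X ~ Uniform(-2, 7), the expected value is:
E[X] = \frac{5}{2}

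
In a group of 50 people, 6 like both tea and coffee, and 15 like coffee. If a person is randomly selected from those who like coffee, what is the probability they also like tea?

P(A ∩ B) = 6/50 = 3/25
P(B) = 15/50 = 3/10
P(A|B) = P(A ∩ B) / P(B) = (3/25) / (3/10) = 2/5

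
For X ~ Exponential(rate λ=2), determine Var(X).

For X ~ Exponential(rate λ=2):
Var(X) = \frac{1}{4}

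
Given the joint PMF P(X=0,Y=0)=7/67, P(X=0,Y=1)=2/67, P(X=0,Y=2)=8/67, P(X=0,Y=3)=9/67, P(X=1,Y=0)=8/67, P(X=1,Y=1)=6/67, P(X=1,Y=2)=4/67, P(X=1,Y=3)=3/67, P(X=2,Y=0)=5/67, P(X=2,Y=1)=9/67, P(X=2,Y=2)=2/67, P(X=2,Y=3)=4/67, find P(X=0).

P(X=0) = P(X=0,Y=0) + P(X=0,Y=1) + P(X=0,Y=2) + P(X=0,Y=3)
= 7/67 + 2/67 + 8/67 + 9/67
= 26/67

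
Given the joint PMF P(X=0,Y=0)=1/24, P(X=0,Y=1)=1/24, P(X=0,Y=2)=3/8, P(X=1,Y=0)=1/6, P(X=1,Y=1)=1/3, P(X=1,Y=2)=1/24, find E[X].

First find marginal of X:
P(X=0) = 11/24
P(X=1) = 13/24
E[X] = 0 × 11/24 + 1 × 13/24 = 13/24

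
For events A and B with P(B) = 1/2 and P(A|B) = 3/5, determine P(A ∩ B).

By definition, P(A|B) = P(A ∩ B) / P(B)
So P(A ∩ B) = P(A|B) × P(B)
= 3/5 × 1/2
= 3/10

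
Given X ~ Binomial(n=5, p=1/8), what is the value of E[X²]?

Using the identity E[X²] = Var(X) + (E[X])²:
E[X] = \frac{5}{8}
Var(X) = \frac{35}{64}
E[X²] = \frac{35}{64} + (\frac{5}{8})²
= \frac{15}{16}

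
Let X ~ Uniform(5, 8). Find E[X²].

Using the identity E[X²] = Var(X) + (E[X])²:
E[X] = \frac{13}{2}
Var(X) = \frac{3}{4}
E[X²] = \frac{3}{4} + (\frac{13}{2})²
= 43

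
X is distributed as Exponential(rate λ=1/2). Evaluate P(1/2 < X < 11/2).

P(1/2 < X < 11/2) = ∫_{1/2}^{11/2} f(x) dx
where f(x) = \frac{e^{- \frac{x}{2}}}{2}
= - \frac{1 - e^{\frac{5}{2}}}{e^{\frac{11}{4}}}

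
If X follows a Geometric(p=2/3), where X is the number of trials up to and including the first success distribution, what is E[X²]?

Using the identity E[X²] = Var(X) + (E[X])²:
E[X] = \frac{3}{2}
Var(X) = \frac{3}{4}
E[X²] = \frac{3}{4} + (\frac{3}{2})²
= 3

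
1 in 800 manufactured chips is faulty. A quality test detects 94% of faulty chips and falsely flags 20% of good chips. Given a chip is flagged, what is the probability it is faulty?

Let D = the rare event, + = positive/flagged.
P(D) = 1/800
P(+|D) = 94/100 = 47/50
P(+|D') = 20/100 = 1/5
P(+) = P(+|D)P(D) + P(+|D')P(D')
     = \frac{47}{50} × \frac{1}{800} + \frac{1}{5} × \frac{799}{800}
     = \frac{8037}{40000}
P(D|+) = P(+|D)P(D)/P(+) = \frac{1}{171}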